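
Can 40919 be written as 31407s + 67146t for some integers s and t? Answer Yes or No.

No

gcd(31407, 67146): 67146 = 2·31407 + 4332; 31407 = 7·4332 + 1083; 4332 = 4·1083 + 0 → 1083
1083 does not divide 40919, so a solution does not exist.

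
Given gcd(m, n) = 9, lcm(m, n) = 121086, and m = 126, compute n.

8649

Using mn = gcd(m,n)·lcm(m,n) = 9·121086 = 1089774, we get n = 1089774/126 = 8649.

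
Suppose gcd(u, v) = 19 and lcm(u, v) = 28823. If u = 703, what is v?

779

Using uv = gcd(u,v)·lcm(u,v) = 19·28823 = 547637, we get v = 547637/703 = 779.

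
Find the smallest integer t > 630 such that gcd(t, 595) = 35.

595 = 35·17. Any t with gcd(t, 595) = 35 is a multiple of 35, say 35s, with s coprime to 17.
Need s > 630/35, so s ≥ 19. First s ≥ 19 with gcd(s, 17) = 1 is s = 19. Thus t = 35·19 = 665.

665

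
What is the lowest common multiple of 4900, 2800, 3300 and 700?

646800

4900 = 2² · 5² · 7²; 2800 = 2⁴ · 5² · 7; 3300 = 2² · 3 · 5² · 11; 700 = 2² · 5² · 7
lcm takes max exponent of each prime: 2⁴ · 3 · 5² · 7² · 11 = 646800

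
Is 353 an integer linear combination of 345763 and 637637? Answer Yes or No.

No

By Bézout, 345763m + 637637n = 353 has integer solutions iff gcd(345763, 637637) | 353.
Euclid: 637637 = 1·345763 + 291874; 345763 = 1·291874 + 53889; 291874 = 5·53889 + 22429; 53889 = 2·22429 + 9031; 22429 = 2·9031 + 4367; 9031 = 2·4367 + 297; 4367 = 14·297 + 209; 297 = 1·209 + 88; 209 = 2·88 + 33; 88 = 2·33 + 22; 33 = 1·22 + 11; 22 = 2·11 + 0. gcd = 11; 353 mod 11 = 1. No.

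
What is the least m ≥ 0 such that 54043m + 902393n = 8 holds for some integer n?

gcd(54043, 902393) = 1 (Euclid: 902393 = 16·54043 + 37705; 54043 = 1·37705 + 16338; 37705 = 2·16338 + 5029; 16338 = 3·5029 + 1251; 5029 = 4·1251 + 25; 1251 = 50·25 + 1; 25 = 25·1 + 0), and 1 | 8.
Extended Euclid: 54043·(36067) + 902393·(-2160) = 1. Scale by 8: m₀ = 288536.
General solution m = m₀ + 902393t; reducing mod 902393 gives m = 288536 (and n = -17280).

288536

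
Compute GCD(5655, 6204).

3

Euclid: 6204 = 1·5655 + 549; 5655 = 10·549 + 165; 549 = 3·165 + 54; 165 = 3·54 + 3; 54 = 18·3 + 0. Last nonzero remainder: 3.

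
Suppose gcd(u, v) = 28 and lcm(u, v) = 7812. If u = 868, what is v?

252

u·v = gcd·lcm = 28·7812 = 218736, so v = 218736/868 = 252.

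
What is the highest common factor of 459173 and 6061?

459173 = 11 · 13³ · 19
6061 = 11 · 19 · 29
Common: 11 · 19 = 209

209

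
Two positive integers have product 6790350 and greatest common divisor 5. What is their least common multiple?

Since gcd(u,v)·lcm(u,v) = uv, lcm = 6790350/5 = 1358070.

1358070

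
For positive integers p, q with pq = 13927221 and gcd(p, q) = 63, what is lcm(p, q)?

221067

Since gcd(p,q)·lcm(p,q) = pq, lcm = 13927221/63 = 221067.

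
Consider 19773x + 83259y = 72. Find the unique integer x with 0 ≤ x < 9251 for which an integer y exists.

gcd(19773, 83259) = 9 (Euclid: 83259 = 4·19773 + 4167; 19773 = 4·4167 + 3105; 4167 = 1·3105 + 1062; 3105 = 2·1062 + 981; 1062 = 1·981 + 81; 981 = 12·81 + 9; 81 = 9·9 + 0), and 9 | 72.
Extended Euclid: 19773·(1019) + 83259·(-242) = 9. Scale by 8: x₀ = 8152.
General solution x = x₀ + 9251t; reducing mod 9251 gives x = 8152 (and y = -1936).

8152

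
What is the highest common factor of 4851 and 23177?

539

Euclid: 23177 = 4·4851 + 3773; 4851 = 1·3773 + 1078; 3773 = 3·1078 + 539; 1078 = 2·539 + 0. Last nonzero remainder: 539.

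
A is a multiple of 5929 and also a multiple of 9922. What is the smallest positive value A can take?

gcd first: 9922 = 1·5929 + 3993; 5929 = 1·3993 + 1936; 3993 = 2·1936 + 121; 1936 = 16·121 + 0 → gcd = 121
lcm = 5929·9922/gcd = 58827538/121 = 486178

486178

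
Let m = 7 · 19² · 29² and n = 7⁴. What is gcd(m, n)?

7

min exponent per shared prime: 7 = 7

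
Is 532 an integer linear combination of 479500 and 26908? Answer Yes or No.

Yes

By Bézout, 479500p + 26908q = 532 has integer solutions iff gcd(479500, 26908) | 532.
Euclid: 479500 = 17·26908 + 22064; 26908 = 1·22064 + 4844; 22064 = 4·4844 + 2688; 4844 = 1·2688 + 2156; 2688 = 1·2156 + 532; 2156 = 4·532 + 28; 532 = 19·28 + 0. gcd = 28; 532 mod 28 = 0. Yes.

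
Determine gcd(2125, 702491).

2125 = 5³ · 17
702491 = 17 · 31² · 43
Common: 17 = 17

17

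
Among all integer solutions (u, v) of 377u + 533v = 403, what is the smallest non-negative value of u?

35

gcd(377, 533) = 13 (Euclid: 533 = 1·377 + 156; 377 = 2·156 + 65; 156 = 2·65 + 26; 65 = 2·26 + 13; 26 = 2·13 + 0), and 13 | 403.
Extended Euclid: 377·(17) + 533·(-12) = 13. Scale by 31: u₀ = 527.
General solution u = u₀ + 41t; reducing mod 41 gives u = 35 (and v = -24).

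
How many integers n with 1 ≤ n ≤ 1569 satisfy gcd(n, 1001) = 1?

Prime factors of 1001: 7, 11, 13. Count integers ≤ 1569 divisible by none of them.
By inclusion–exclusion: 1569 − ⌊1569/7⌋ − ⌊1569/11⌋ − ⌊1569/13⌋ + ⌊1569/77⌋ + ⌊1569/91⌋ + ⌊1569/143⌋ − ⌊1569/1001⌋ = 1129.

1129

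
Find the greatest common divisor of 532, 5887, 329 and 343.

532 = 2² · 7 · 19; 5887 = 7 · 29²; 329 = 7 · 47; 343 = 7³
gcd takes min exponent of each prime: 7 = 7

7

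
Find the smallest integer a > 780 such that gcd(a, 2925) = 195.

1365

gcd(a, 2925) = 195 forces 195 | a; write a = 195s. Then gcd(195s, 195·15) = 195·gcd(s, 15), so need gcd(s, 15) = 1.
195s > 780 gives s ≥ 5. The least s ≥ 5 coprime to 15 is 7, so a = 195·7 = 1365.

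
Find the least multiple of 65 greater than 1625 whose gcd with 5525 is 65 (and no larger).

5525 = 65·85. Any a with gcd(a, 5525) = 65 is a multiple of 65, say 65s, with s coprime to 85.
Need s > 1625/65, so s ≥ 26. First s ≥ 26 with gcd(s, 85) = 1 is s = 26. Thus a = 65·26 = 1690.

1690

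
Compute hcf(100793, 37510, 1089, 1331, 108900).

100793 = 7² · 11² · 17; 37510 = 2 · 5 · 11² · 31; 1089 = 3² · 11²; 1331 = 11³; 108900 = 2² · 3² · 5² · 11²
gcd takes min exponent of each prime: 11² = 121

121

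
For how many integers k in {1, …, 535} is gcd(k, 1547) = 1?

1547 = 7·13·17. Inclusion–exclusion on these primes:
535 − ⌊535/7⌋ − ⌊535/13⌋ − ⌊535/17⌋ + ⌊535/91⌋ + ⌊535/119⌋ + ⌊535/221⌋ − ⌊535/1547⌋ = 398

398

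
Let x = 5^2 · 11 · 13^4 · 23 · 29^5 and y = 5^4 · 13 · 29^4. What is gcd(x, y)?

min exponent per shared prime: 5^2 · 13 · 29^4 = 229866325

229866325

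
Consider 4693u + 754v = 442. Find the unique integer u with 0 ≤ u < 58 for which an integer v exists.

16

Euclid: 4693 = 6·754 + 169; 754 = 4·169 + 78; 169 = 2·78 + 13; 78 = 6·13 + 0 → gcd = 13; 442 = 13·34.
Back-substitution yields 4693·(9) + 754·(-56) = 13, so one solution is u = 9·34 = 306, v = -56·34 = -1904.
Solutions in u differ by 754/13 = 58; the one in [0, 58) is 306 mod 58 = 16.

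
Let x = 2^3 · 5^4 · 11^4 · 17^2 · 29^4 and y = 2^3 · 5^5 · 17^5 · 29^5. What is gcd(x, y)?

1022021045000

min exponent per shared prime: 2^3 · 5^4 · 17^2 · 29^4 = 1022021045000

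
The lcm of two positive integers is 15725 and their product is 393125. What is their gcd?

25

gcd·lcm = product, so gcd = 393125/15725 = 25.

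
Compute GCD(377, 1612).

Euclid: 1612 = 4·377 + 104; 377 = 3·104 + 65; 104 = 1·65 + 39; 65 = 1·39 + 26; 39 = 1·26 + 13; 26 = 2·13 + 0. Last nonzero remainder: 13.

13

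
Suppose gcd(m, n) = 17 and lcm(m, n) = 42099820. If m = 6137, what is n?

m·n = gcd·lcm = 17·42099820 = 715696940, so n = 715696940/6137 = 116620.

116620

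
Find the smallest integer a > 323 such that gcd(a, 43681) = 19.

342

43681 = 19·2299. Any a with gcd(a, 43681) = 19 is a multiple of 19, say 19s, with s coprime to 2299.
Need s > 323/19, so s ≥ 18. First s ≥ 18 with gcd(s, 2299) = 1 is s = 18. Thus a = 19·18 = 342.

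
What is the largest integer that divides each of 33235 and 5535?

5

33235 = 5 · 17² · 23
5535 = 3³ · 5 · 41
Common: 5 = 5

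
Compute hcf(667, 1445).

667 = 23 · 29
1445 = 5 · 17²
Common: 1 = 1

1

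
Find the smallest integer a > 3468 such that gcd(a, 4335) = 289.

3757

Multiples of 289 above 3468: 289·13, 289·14, … . Need the cofactor coprime to 4335/289 = 15.
Checking s = 13, 14, … the first with gcd(s, 15) = 1 is s = 13, giving 3757.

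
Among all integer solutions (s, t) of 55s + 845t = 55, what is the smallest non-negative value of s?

1

Reduce mod 845: 55s ≡ 55 (mod 845). With g = gcd(55, 845) = 5 dividing 55, divide through: 11s ≡ 11 (mod 169).
Since gcd(11, 169) = 1, s ≡ 11·(11)⁻¹ ≡ 1 (mod 169). Smallest non-negative: 1.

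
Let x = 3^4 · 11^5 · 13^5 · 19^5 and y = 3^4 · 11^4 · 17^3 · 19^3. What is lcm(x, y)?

max exponent per prime: 3^4 · 11^5 · 13^5 · 17^3 · 19^5 = 58922338551950173378221

58922338551950173378221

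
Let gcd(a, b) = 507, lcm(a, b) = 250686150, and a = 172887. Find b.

735150

a·b = gcd·lcm = 507·250686150 = 127097878050, so b = 127097878050/172887 = 735150.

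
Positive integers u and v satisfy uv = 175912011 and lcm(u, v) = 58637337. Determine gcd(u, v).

From gcd × lcm = uv: gcd = 175912011 / 58637337 = 3.

3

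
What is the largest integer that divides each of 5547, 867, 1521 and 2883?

3

gcd(5547, 867): 5547 = 6·867 + 345; 867 = 2·345 + 177; 345 = 1·177 + 168; 177 = 1·168 + 9; 168 = 18·9 + 6; 9 = 1·6 + 3; 6 = 2·3 + 0 → 3
gcd(3, 1521): 1521 = 507·3 + 0 → 3
gcd(3, 2883): 2883 = 961·3 + 0 → 3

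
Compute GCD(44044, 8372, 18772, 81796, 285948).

gcd(44044, 8372): 44044 = 5·8372 + 2184; 8372 = 3·2184 + 1820; 2184 = 1·1820 + 364; 1820 = 5·364 + 0 → 364
gcd(364, 18772): 18772 = 51·364 + 208; 364 = 1·208 + 156; 208 = 1·156 + 52; 156 = 3·52 + 0 → 52
gcd(52, 81796): 81796 = 1573·52 + 0 → 52
gcd(52, 285948): 285948 = 5499·52 + 0 → 52

52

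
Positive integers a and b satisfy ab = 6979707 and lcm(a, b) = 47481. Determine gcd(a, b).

147

gcd·lcm = product, so gcd = 6979707/47481 = 147.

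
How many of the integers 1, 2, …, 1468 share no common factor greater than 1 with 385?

385 = 5·7·11. Inclusion–exclusion on these primes:
1468 − ⌊1468/5⌋ − ⌊1468/7⌋ − ⌊1468/11⌋ + ⌊1468/35⌋ + ⌊1468/55⌋ + ⌊1468/77⌋ − ⌊1468/385⌋ = 916

916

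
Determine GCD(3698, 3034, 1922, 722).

3698 = 2 · 43²; 3034 = 2 · 37 · 41; 1922 = 2 · 31²; 722 = 2 · 19²
gcd takes min exponent of each prime: 2 = 2

2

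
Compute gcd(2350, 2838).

Euclid: 2838 = 1·2350 + 488; 2350 = 4·488 + 398; 488 = 1·398 + 90; 398 = 4·90 + 38; 90 = 2·38 + 14; 38 = 2·14 + 10; 14 = 1·10 + 4; 10 = 2·4 + 2; 4 = 2·2 + 0. Last nonzero remainder: 2.

2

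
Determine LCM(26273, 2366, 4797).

1764442134

26273 = 13 · 43 · 47; 2366 = 2 · 7 · 13²; 4797 = 3² · 13 · 41
lcm takes max exponent of each prime: 2 · 3² · 7 · 13² · 41 · 43 · 47 = 1764442134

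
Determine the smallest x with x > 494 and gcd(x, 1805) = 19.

513

1805 = 19·95. Any x with gcd(x, 1805) = 19 is a multiple of 19, say 19s, with s coprime to 95.
Need s > 494/19, so s ≥ 27. First s ≥ 27 with gcd(s, 95) = 1 is s = 27. Thus x = 19·27 = 513.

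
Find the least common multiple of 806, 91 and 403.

5642

lcm(806, 91) = 806·91/gcd = 73346/13 = 5642
lcm(5642, 403) = 5642·403/gcd = 2273726/403 = 5642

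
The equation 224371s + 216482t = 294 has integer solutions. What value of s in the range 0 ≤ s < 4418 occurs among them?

1180

Euclid: 224371 = 1·216482 + 7889; 216482 = 27·7889 + 3479; 7889 = 2·3479 + 931; 3479 = 3·931 + 686; 931 = 1·686 + 245; 686 = 2·245 + 196; 245 = 1·196 + 49; 196 = 4·49 + 0 → gcd = 49; 294 = 49·6.
Back-substitution yields 224371·(933) + 216482·(-967) = 49, so one solution is s = 933·6 = 5598, t = -967·6 = -5802.
Solutions in s differ by 216482/49 = 4418; the one in [0, 4418) is 5598 mod 4418 = 1180.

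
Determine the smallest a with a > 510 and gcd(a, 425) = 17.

gcd(a, 425) = 17 forces 17 | a; write a = 17s. Then gcd(17s, 17·25) = 17·gcd(s, 25), so need gcd(s, 25) = 1.
17s > 510 gives s ≥ 31. The least s ≥ 31 coprime to 25 is 31, so a = 17·31 = 527.

527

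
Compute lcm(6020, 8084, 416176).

29438209360

6020 = 2² · 5 · 7 · 43; 8084 = 2² · 43 · 47; 416176 = 2⁴ · 19 · 37²
lcm takes max exponent of each prime: 2⁴ · 5 · 7 · 19 · 37² · 43 · 47 = 29438209360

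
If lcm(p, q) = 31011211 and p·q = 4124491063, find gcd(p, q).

133

gcd·lcm = product, so gcd = 4124491063/31011211 = 133.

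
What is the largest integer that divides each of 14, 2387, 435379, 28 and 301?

14 = 2 · 7; 2387 = 7 · 11 · 31; 435379 = 7 · 37 · 41²; 28 = 2² · 7; 301 = 7 · 43
gcd takes min exponent of each prime: 7 = 7

7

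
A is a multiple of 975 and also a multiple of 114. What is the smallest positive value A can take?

37050

gcd first: 975 = 8·114 + 63; 114 = 1·63 + 51; 63 = 1·51 + 12; 51 = 4·12 + 3; 12 = 4·3 + 0 → gcd = 3
lcm = 975·114/gcd = 111150/3 = 37050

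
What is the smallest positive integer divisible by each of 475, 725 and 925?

509675

475 = 5² · 19; 725 = 5² · 29; 925 = 5² · 37
lcm takes max exponent of each prime: 5² · 19 · 29 · 37 = 509675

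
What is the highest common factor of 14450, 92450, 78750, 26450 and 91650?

gcd(14450, 92450): 92450 = 6·14450 + 5750; 14450 = 2·5750 + 2950; 5750 = 1·2950 + 2800; 2950 = 1·2800 + 150; 2800 = 18·150 + 100; 150 = 1·100 + 50; 100 = 2·50 + 0 → 50
gcd(50, 78750): 78750 = 1575·50 + 0 → 50
gcd(50, 26450): 26450 = 529·50 + 0 → 50
gcd(50, 91650): 91650 = 1833·50 + 0 → 50

50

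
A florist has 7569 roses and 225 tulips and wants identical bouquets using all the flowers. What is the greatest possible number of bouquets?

Euclid: 7569 = 33·225 + 144; 225 = 1·144 + 81; 144 = 1·81 + 63; 81 = 1·63 + 18; 63 = 3·18 + 9; 18 = 2·9 + 0. Last nonzero remainder: 9.

9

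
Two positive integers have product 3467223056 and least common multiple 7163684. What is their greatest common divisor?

484

From gcd × lcm = ab: gcd = 3467223056 / 7163684 = 484.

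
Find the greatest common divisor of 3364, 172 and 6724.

4

3364 = 2² · 29²; 172 = 2² · 43; 6724 = 2² · 41²
gcd takes min exponent of each prime: 2² = 4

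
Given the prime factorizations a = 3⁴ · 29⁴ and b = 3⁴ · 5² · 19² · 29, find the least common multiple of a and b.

517040093025

max exponent per prime: 3⁴ · 5² · 19² · 29⁴ = 517040093025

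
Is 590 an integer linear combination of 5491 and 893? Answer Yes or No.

By Bézout, 5491x − 893y = 590 has integer solutions iff gcd(5491, 893) | 590.
Euclid: 5491 = 6·893 + 133; 893 = 6·133 + 95; 133 = 1·95 + 38; 95 = 2·38 + 19; 38 = 2·19 + 0. gcd = 19; 590 mod 19 = 1. No.

No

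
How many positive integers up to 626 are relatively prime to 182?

247

182 = 2·7·13. Inclusion–exclusion on these primes:
626 − ⌊626/2⌋ − ⌊626/7⌋ − ⌊626/13⌋ + ⌊626/14⌋ + ⌊626/26⌋ + ⌊626/91⌋ − ⌊626/182⌋ = 247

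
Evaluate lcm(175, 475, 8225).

lcm(175, 475) = 175·475/gcd = 83125/25 = 3325
lcm(3325, 8225) = 3325·8225/gcd = 27348125/175 = 156275

156275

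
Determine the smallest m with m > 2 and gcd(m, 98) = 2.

4

98 = 2·49. Any m with gcd(m, 98) = 2 is a multiple of 2, say 2s, with s coprime to 49.
Need s > 2/2, so s ≥ 2. First s ≥ 2 with gcd(s, 49) = 1 is s = 2. Thus m = 2·2 = 4.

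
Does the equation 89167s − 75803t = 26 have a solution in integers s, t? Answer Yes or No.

By Bézout, 89167s − 75803t = 26 has integer solutions iff gcd(89167, 75803) | 26.
Euclid: 89167 = 1·75803 + 13364; 75803 = 5·13364 + 8983; 13364 = 1·8983 + 4381; 8983 = 2·4381 + 221; 4381 = 19·221 + 182; 221 = 1·182 + 39; 182 = 4·39 + 26; 39 = 1·26 + 13; 26 = 2·13 + 0. gcd = 13; 26 mod 13 = 0. Yes.

Yes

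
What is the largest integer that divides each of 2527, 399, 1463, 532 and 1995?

gcd(2527, 399): 2527 = 6·399 + 133; 399 = 3·133 + 0 → 133
gcd(133, 1463): 1463 = 11·133 + 0 → 133
gcd(133, 532): 532 = 4·133 + 0 → 133
gcd(133, 1995): 1995 = 15·133 + 0 → 133

133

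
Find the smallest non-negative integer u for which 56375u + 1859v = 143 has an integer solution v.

Reduce mod 1859: 56375u ≡ 143 (mod 1859). With g = gcd(56375, 1859) = 11 dividing 143, divide through: 5125u ≡ 13 (mod 169).
Since gcd(5125, 169) = 1, u ≡ 13·(5125)⁻¹ ≡ 117 (mod 169). Smallest non-negative: 117.

117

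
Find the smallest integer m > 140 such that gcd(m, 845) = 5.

gcd(m, 845) = 5 forces 5 | m; write m = 5s. Then gcd(5s, 5·169) = 5·gcd(s, 169), so need gcd(s, 169) = 1.
5s > 140 gives s ≥ 29. The least s ≥ 29 coprime to 169 is 29, so m = 5·29 = 145.

145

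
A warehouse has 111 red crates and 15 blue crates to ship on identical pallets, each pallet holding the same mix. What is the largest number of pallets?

3

111 = 3 · 37
15 = 3 · 5
Common: 3 = 3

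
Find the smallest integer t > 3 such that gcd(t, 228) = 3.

228 = 3·76. Any t with gcd(t, 228) = 3 is a multiple of 3, say 3s, with s coprime to 76.
Need s > 3/3, so s ≥ 2. First s ≥ 2 with gcd(s, 76) = 1 is s = 3. Thus t = 3·3 = 9.

9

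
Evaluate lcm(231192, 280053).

7194001464

gcd first: 280053 = 1·231192 + 48861; 231192 = 4·48861 + 35748; 48861 = 1·35748 + 13113; 35748 = 2·13113 + 9522; 13113 = 1·9522 + 3591; 9522 = 2·3591 + 2340; 3591 = 1·2340 + 1251; 2340 = 1·1251 + 1089; 1251 = 1·1089 + 162; 1089 = 6·162 + 117; 162 = 1·117 + 45; 117 = 2·45 + 27; 45 = 1·27 + 18; 27 = 1·18 + 9; 18 = 2·9 + 0 → gcd = 9
lcm = 231192·280053/gcd = 64746013176/9 = 7194001464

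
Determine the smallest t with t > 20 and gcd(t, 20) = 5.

gcd(t, 20) = 5 forces 5 | t; write t = 5s. Then gcd(5s, 5·4) = 5·gcd(s, 4), so need gcd(s, 4) = 1.
5s > 20 gives s ≥ 5. The least s ≥ 5 coprime to 4 is 5, so t = 5·5 = 25.

25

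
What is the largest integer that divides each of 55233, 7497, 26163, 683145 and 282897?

153

gcd(55233, 7497): 55233 = 7·7497 + 2754; 7497 = 2·2754 + 1989; 2754 = 1·1989 + 765; 1989 = 2·765 + 459; 765 = 1·459 + 306; 459 = 1·306 + 153; 306 = 2·153 + 0 → 153
gcd(153, 26163): 26163 = 171·153 + 0 → 153
gcd(153, 683145): 683145 = 4465·153 + 0 → 153
gcd(153, 282897): 282897 = 1849·153 + 0 → 153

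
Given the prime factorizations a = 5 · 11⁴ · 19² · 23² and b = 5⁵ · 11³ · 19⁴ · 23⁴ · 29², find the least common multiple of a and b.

1403274088402090128125

max exponent per prime: 5⁵ · 11⁴ · 19⁴ · 23⁴ · 29² = 1403274088402090128125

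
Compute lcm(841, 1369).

gcd first: 1369 = 1·841 + 528; 841 = 1·528 + 313; 528 = 1·313 + 215; 313 = 1·215 + 98; 215 = 2·98 + 19; 98 = 5·19 + 3; 19 = 6·3 + 1; 3 = 3·1 + 0 → gcd = 1
lcm = 841·1369/gcd = 1151329/1 = 1151329

1151329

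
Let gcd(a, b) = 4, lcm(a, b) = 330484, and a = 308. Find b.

Using ab = gcd(a,b)·lcm(a,b) = 4·330484 = 1321936, we get b = 1321936/308 = 4292.

4292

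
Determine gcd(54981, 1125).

Euclid: 54981 = 48·1125 + 981; 1125 = 1·981 + 144; 981 = 6·144 + 117; 144 = 1·117 + 27; 117 = 4·27 + 9; 27 = 3·9 + 0. Last nonzero remainder: 9.

9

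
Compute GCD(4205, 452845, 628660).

gcd(4205, 452845): 452845 = 107·4205 + 2910; 4205 = 1·2910 + 1295; 2910 = 2·1295 + 320; 1295 = 4·320 + 15; 320 = 21·15 + 5; 15 = 3·5 + 0 → 5
gcd(5, 628660): 628660 = 125732·5 + 0 → 5

5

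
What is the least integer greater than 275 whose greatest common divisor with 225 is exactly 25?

325

Multiples of 25 above 275: 25·12, 25·13, … . Need the cofactor coprime to 225/25 = 9.
Checking s = 12, 13, … the first with gcd(s, 9) = 1 is s = 13, giving 325.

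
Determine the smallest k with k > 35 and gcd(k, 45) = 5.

40

45 = 5·9. Any k with gcd(k, 45) = 5 is a multiple of 5, say 5s, with s coprime to 9.
Need s > 35/5, so s ≥ 8. First s ≥ 8 with gcd(s, 9) = 1 is s = 8. Thus k = 5·8 = 40.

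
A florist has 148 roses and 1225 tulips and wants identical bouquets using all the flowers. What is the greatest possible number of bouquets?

1

Euclid: 1225 = 8·148 + 41; 148 = 3·41 + 25; 41 = 1·25 + 16; 25 = 1·16 + 9; 16 = 1·9 + 7; 9 = 1·7 + 2; 7 = 3·2 + 1; 2 = 2·1 + 0. Last nonzero remainder: 1.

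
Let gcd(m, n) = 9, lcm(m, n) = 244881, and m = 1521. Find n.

m·n = gcd·lcm = 9·244881 = 2203929, so n = 2203929/1521 = 1449.

1449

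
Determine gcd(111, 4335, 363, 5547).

gcd(111, 4335): 4335 = 39·111 + 6; 111 = 18·6 + 3; 6 = 2·3 + 0 → 3
gcd(3, 363): 363 = 121·3 + 0 → 3
gcd(3, 5547): 5547 = 1849·3 + 0 → 3

3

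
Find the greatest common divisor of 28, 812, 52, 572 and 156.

gcd(28, 812): 812 = 29·28 + 0 → 28
gcd(28, 52): 52 = 1·28 + 24; 28 = 1·24 + 4; 24 = 6·4 + 0 → 4
gcd(4, 572): 572 = 143·4 + 0 → 4
gcd(4, 156): 156 = 39·4 + 0 → 4

4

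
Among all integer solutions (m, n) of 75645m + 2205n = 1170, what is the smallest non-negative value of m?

Euclid: 75645 = 34·2205 + 675; 2205 = 3·675 + 180; 675 = 3·180 + 135; 180 = 1·135 + 45; 135 = 3·45 + 0 → gcd = 45; 1170 = 45·26.
Back-substitution yields 75645·(-13) + 2205·(446) = 45, so one solution is m = -13·26 = -338, n = 446·26 = 11596.
Solutions in m differ by 2205/45 = 49; the one in [0, 49) is -338 mod 49 = 5.

5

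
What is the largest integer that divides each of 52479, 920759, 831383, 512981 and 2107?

52479 = 3² · 7³ · 17; 920759 = 7² · 19 · 23 · 43; 831383 = 7² · 19² · 47; 512981 = 7² · 19² · 29; 2107 = 7² · 43
gcd takes min exponent of each prime: 7² = 49

49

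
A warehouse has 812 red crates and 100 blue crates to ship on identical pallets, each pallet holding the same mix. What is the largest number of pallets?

4

812 = 2² · 7 · 29
100 = 2² · 5²
Common: 2² = 4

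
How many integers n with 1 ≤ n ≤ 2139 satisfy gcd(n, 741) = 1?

Prime factors of 741: 3, 13, 19. Count integers ≤ 2139 divisible by none of them.
By inclusion–exclusion: 2139 − ⌊2139/3⌋ − ⌊2139/13⌋ − ⌊2139/19⌋ + ⌊2139/39⌋ + ⌊2139/57⌋ + ⌊2139/247⌋ − ⌊2139/741⌋ = 1247.

1247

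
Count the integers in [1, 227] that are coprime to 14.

98

14 = 2·7. Inclusion–exclusion on these primes:
227 − ⌊227/2⌋ − ⌊227/7⌋ + ⌊227/14⌋ = 98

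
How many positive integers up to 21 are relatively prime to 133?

Prime factors of 133: 7, 19. Count integers ≤ 21 divisible by none of them.
By inclusion–exclusion: 21 − ⌊21/7⌋ − ⌊21/19⌋ + ⌊21/133⌋ = 17.

17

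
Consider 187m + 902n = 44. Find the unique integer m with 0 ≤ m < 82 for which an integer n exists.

gcd(187, 902) = 11 (Euclid: 902 = 4·187 + 154; 187 = 1·154 + 33; 154 = 4·33 + 22; 33 = 1·22 + 11; 22 = 2·11 + 0), and 11 | 44.
Extended Euclid: 187·(29) + 902·(-6) = 11. Scale by 4: m₀ = 116.
General solution m = m₀ + 82t; reducing mod 82 gives m = 34 (and n = -7).

34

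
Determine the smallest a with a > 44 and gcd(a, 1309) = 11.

55

gcd(a, 1309) = 11 forces 11 | a; write a = 11s. Then gcd(11s, 11·119) = 11·gcd(s, 119), so need gcd(s, 119) = 1.
11s > 44 gives s ≥ 5. The least s ≥ 5 coprime to 119 is 5, so a = 11·5 = 55.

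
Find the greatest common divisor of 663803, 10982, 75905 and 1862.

663803 = 7² · 19 · 23 · 31; 10982 = 2 · 17² · 19; 75905 = 5 · 17 · 19 · 47; 1862 = 2 · 7² · 19
gcd takes min exponent of each prime: 19 = 19

19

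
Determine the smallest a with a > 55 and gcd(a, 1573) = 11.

66

1573 = 11·143. Any a with gcd(a, 1573) = 11 is a multiple of 11, say 11s, with s coprime to 143.
Need s > 55/11, so s ≥ 6. First s ≥ 6 with gcd(s, 143) = 1 is s = 6. Thus a = 11·6 = 66.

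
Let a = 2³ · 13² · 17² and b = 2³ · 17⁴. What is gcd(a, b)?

2312

min exponent per shared prime: 2³ · 17² = 2312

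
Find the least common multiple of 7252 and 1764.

65268

gcd first: 7252 = 4·1764 + 196; 1764 = 9·196 + 0 → gcd = 196
lcm = 7252·1764/gcd = 12792528/196 = 65268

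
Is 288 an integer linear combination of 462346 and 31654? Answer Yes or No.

No

By Bézout, 462346x + 31654y = 288 has integer solutions iff gcd(462346, 31654) | 288.
Euclid: 462346 = 14·31654 + 19190; 31654 = 1·19190 + 12464; 19190 = 1·12464 + 6726; 12464 = 1·6726 + 5738; 6726 = 1·5738 + 988; 5738 = 5·988 + 798; 988 = 1·798 + 190; 798 = 4·190 + 38; 190 = 5·38 + 0. gcd = 38; 288 mod 38 = 22. No.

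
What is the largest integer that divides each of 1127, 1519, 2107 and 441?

gcd(1127, 1519): 1519 = 1·1127 + 392; 1127 = 2·392 + 343; 392 = 1·343 + 49; 343 = 7·49 + 0 → 49
gcd(49, 2107): 2107 = 43·49 + 0 → 49
gcd(49, 441): 441 = 9·49 + 0 → 49

49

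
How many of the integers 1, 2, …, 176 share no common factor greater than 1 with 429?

Prime factors of 429: 3, 11, 13. Count integers ≤ 176 divisible by none of them.
By inclusion–exclusion: 176 − ⌊176/3⌋ − ⌊176/11⌋ − ⌊176/13⌋ + ⌊176/33⌋ + ⌊176/39⌋ + ⌊176/143⌋ − ⌊176/429⌋ = 99.

99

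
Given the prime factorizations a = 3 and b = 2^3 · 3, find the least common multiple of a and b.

max exponent per prime: 2^3 · 3 = 24

24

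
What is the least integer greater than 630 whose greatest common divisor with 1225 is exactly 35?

gcd(t, 1225) = 35 forces 35 | t; write t = 35s. Then gcd(35s, 35·35) = 35·gcd(s, 35), so need gcd(s, 35) = 1.
35s > 630 gives s ≥ 19. The least s ≥ 19 coprime to 35 is 19, so t = 35·19 = 665.

665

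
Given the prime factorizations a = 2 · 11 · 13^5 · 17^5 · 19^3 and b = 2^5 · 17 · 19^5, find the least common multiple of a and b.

max exponent per prime: 2^5 · 11 · 13^5 · 17^5 · 19^5 = 459485738871674591648

459485738871674591648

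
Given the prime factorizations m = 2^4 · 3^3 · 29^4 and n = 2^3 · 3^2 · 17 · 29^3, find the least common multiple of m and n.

5194271664

max exponent per prime: 2^4 · 3^3 · 17 · 29^4 = 5194271664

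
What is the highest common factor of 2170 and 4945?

2170 = 2 · 5 · 7 · 31
4945 = 5 · 23 · 43
Common: 5 = 5

5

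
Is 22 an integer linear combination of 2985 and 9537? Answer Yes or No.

gcd(2985, 9537): 9537 = 3·2985 + 582; 2985 = 5·582 + 75; 582 = 7·75 + 57; 75 = 1·57 + 18; 57 = 3·18 + 3; 18 = 6·3 + 0 → 3
3 does not divide 22, so a solution does not exist.

No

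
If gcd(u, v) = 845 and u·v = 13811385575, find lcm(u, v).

For any two positive integers, gcd × lcm equals their product. Hence lcm = 13811385575 / 845 = 16344835.

16344835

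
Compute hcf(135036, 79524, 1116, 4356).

gcd(135036, 79524): 135036 = 1·79524 + 55512; 79524 = 1·55512 + 24012; 55512 = 2·24012 + 7488; 24012 = 3·7488 + 1548; 7488 = 4·1548 + 1296; 1548 = 1·1296 + 252; 1296 = 5·252 + 36; 252 = 7·36 + 0 → 36
gcd(36, 1116): 1116 = 31·36 + 0 → 36
gcd(36, 4356): 4356 = 121·36 + 0 → 36

36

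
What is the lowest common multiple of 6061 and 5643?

163647

gcd first: 6061 = 1·5643 + 418; 5643 = 13·418 + 209; 418 = 2·209 + 0 → gcd = 209
lcm = 6061·5643/gcd = 34202223/209 = 163647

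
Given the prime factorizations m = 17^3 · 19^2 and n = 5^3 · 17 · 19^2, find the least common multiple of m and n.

max exponent per prime: 5^3 · 17^3 · 19^2 = 221699125

221699125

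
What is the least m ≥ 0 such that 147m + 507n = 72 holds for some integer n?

Euclid: 507 = 3·147 + 66; 147 = 2·66 + 15; 66 = 4·15 + 6; 15 = 2·6 + 3; 6 = 2·3 + 0 → gcd = 3; 72 = 3·24.
Back-substitution yields 147·(69) + 507·(-20) = 3, so one solution is m = 69·24 = 1656, n = -20·24 = -480.
Solutions in m differ by 507/3 = 169; the one in [0, 169) is 1656 mod 169 = 135.

135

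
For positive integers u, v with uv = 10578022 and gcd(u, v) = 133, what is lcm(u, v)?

79534

gcd·lcm = product, so lcm = 10578022/133 = 79534.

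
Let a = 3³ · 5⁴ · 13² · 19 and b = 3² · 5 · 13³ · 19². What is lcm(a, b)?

13383849375

max exponent per prime: 3³ · 5⁴ · 13³ · 19² = 13383849375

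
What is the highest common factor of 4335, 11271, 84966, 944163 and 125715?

gcd(4335, 11271): 11271 = 2·4335 + 2601; 4335 = 1·2601 + 1734; 2601 = 1·1734 + 867; 1734 = 2·867 + 0 → 867
gcd(867, 84966): 84966 = 98·867 + 0 → 867
gcd(867, 944163): 944163 = 1089·867 + 0 → 867
gcd(867, 125715): 125715 = 145·867 + 0 → 867

867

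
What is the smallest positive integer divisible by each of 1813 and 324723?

1813 = 7² · 37; 324723 = 3 · 7² · 47²
max exponents: 3 · 7² · 37 · 47² = 12014751

12014751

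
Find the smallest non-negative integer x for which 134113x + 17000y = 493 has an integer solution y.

261

Reduce mod 17000: 134113x ≡ 493 (mod 17000). With g = gcd(134113, 17000) = 17 dividing 493, divide through: 7889x ≡ 29 (mod 1000).
Since gcd(7889, 1000) = 1, x ≡ 29·(7889)⁻¹ ≡ 261 (mod 1000). Smallest non-negative: 261.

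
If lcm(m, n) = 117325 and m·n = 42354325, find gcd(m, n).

From gcd × lcm = mn: gcd = 42354325 / 117325 = 361.

361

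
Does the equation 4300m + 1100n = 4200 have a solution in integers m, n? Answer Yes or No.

By Bézout, 4300m + 1100n = 4200 has integer solutions iff gcd(4300, 1100) | 4200.
Euclid: 4300 = 3·1100 + 1000; 1100 = 1·1000 + 100; 1000 = 10·100 + 0. gcd = 100; 4200 mod 100 = 0. Yes.

Yes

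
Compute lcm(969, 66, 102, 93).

lcm(969, 66) = 969·66/gcd = 63954/3 = 21318
lcm(21318, 102) = 21318·102/gcd = 2174436/102 = 21318
lcm(21318, 93) = 21318·93/gcd = 1982574/3 = 660858

660858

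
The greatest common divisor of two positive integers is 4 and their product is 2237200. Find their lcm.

Since gcd(p,q)·lcm(p,q) = pq, lcm = 2237200/4 = 559300.

559300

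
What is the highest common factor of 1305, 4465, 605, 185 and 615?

5

gcd(1305, 4465): 4465 = 3·1305 + 550; 1305 = 2·550 + 205; 550 = 2·205 + 140; 205 = 1·140 + 65; 140 = 2·65 + 10; 65 = 6·10 + 5; 10 = 2·5 + 0 → 5
gcd(5, 605): 605 = 121·5 + 0 → 5
gcd(5, 185): 185 = 37·5 + 0 → 5
gcd(5, 615): 615 = 123·5 + 0 → 5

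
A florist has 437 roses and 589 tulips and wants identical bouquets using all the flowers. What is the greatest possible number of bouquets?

Euclid: 589 = 1·437 + 152; 437 = 2·152 + 133; 152 = 1·133 + 19; 133 = 7·19 + 0. Last nonzero remainder: 19.

19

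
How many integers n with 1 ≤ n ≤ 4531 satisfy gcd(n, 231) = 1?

2354

Prime factors of 231: 3, 7, 11. Count integers ≤ 4531 divisible by none of them.
By inclusion–exclusion: 4531 − ⌊4531/3⌋ − ⌊4531/7⌋ − ⌊4531/11⌋ + ⌊4531/21⌋ + ⌊4531/33⌋ + ⌊4531/77⌋ − ⌊4531/231⌋ = 2354.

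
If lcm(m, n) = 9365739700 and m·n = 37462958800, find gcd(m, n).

From gcd × lcm = mn: gcd = 37462958800 / 9365739700 = 4.

4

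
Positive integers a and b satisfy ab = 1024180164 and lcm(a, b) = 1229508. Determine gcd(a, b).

833

gcd·lcm = product, so gcd = 1024180164/1229508 = 833.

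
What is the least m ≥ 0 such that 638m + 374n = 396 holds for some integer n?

Reduce mod 374: 638m ≡ 396 (mod 374). With g = gcd(638, 374) = 22 dividing 396, divide through: 29m ≡ 18 (mod 17).
Since gcd(29, 17) = 1, m ≡ 18·(29)⁻¹ ≡ 10 (mod 17). Smallest non-negative: 10.

10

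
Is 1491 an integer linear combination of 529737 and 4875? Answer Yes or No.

gcd(529737, 4875): 529737 = 108·4875 + 3237; 4875 = 1·3237 + 1638; 3237 = 1·1638 + 1599; 1638 = 1·1599 + 39; 1599 = 41·39 + 0 → 39
39 does not divide 1491, so a solution does not exist.

No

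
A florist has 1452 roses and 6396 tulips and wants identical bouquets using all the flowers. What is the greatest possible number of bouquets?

Euclid: 6396 = 4·1452 + 588; 1452 = 2·588 + 276; 588 = 2·276 + 36; 276 = 7·36 + 24; 36 = 1·24 + 12; 24 = 2·12 + 0. Last nonzero remainder: 12.

12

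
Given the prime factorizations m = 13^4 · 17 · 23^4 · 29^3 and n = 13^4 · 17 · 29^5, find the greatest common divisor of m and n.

min exponent per shared prime: 13^4 · 17 · 29^3 = 11841761893

11841761893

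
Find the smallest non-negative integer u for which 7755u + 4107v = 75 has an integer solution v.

143

Reduce mod 4107: 7755u ≡ 75 (mod 4107). With g = gcd(7755, 4107) = 3 dividing 75, divide through: 2585u ≡ 25 (mod 1369).
Since gcd(2585, 1369) = 1, u ≡ 25·(2585)⁻¹ ≡ 143 (mod 1369). Smallest non-negative: 143.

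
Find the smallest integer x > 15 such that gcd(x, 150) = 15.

45

150 = 15·10. Any x with gcd(x, 150) = 15 is a multiple of 15, say 15s, with s coprime to 10.
Need s > 15/15, so s ≥ 2. First s ≥ 2 with gcd(s, 10) = 1 is s = 3. Thus x = 15·3 = 45.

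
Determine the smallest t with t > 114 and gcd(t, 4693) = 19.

Multiples of 19 above 114: 19·7, 19·8, … . Need the cofactor coprime to 4693/19 = 247.
Checking s = 7, 8, … the first with gcd(s, 247) = 1 is s = 7, giving 133.

133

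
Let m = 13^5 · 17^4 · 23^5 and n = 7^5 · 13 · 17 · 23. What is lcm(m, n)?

3354608377457690133053

max exponent per prime: 7^5 · 13^5 · 17^4 · 23^5 = 3354608377457690133053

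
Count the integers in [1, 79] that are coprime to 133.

Prime factors of 133: 7, 19. Count integers ≤ 79 divisible by none of them.
By inclusion–exclusion: 79 − ⌊79/7⌋ − ⌊79/19⌋ + ⌊79/133⌋ = 64.

64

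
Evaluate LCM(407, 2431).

407 = 11 · 37; 2431 = 11 · 13 · 17
max exponents: 11 · 13 · 17 · 37 = 89947

89947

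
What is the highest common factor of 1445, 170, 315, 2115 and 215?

5

gcd(1445, 170): 1445 = 8·170 + 85; 170 = 2·85 + 0 → 85
gcd(85, 315): 315 = 3·85 + 60; 85 = 1·60 + 25; 60 = 2·25 + 10; 25 = 2·10 + 5; 10 = 2·5 + 0 → 5
gcd(5, 2115): 2115 = 423·5 + 0 → 5
gcd(5, 215): 215 = 43·5 + 0 → 5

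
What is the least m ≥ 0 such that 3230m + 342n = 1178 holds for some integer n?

1

Reduce mod 342: 3230m ≡ 1178 (mod 342). With g = gcd(3230, 342) = 38 dividing 1178, divide through: 85m ≡ 31 (mod 9).
Since gcd(85, 9) = 1, m ≡ 31·(85)⁻¹ ≡ 1 (mod 9). Smallest non-negative: 1.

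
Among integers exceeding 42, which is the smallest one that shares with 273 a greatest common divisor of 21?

63

gcd(x, 273) = 21 forces 21 | x; write x = 21s. Then gcd(21s, 21·13) = 21·gcd(s, 13), so need gcd(s, 13) = 1.
21s > 42 gives s ≥ 3. The least s ≥ 3 coprime to 13 is 3, so x = 21·3 = 63.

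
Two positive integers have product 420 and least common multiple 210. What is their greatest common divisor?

From gcd × lcm = ab: gcd = 420 / 210 = 2.

2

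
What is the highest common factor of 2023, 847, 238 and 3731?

gcd(2023, 847): 2023 = 2·847 + 329; 847 = 2·329 + 189; 329 = 1·189 + 140; 189 = 1·140 + 49; 140 = 2·49 + 42; 49 = 1·42 + 7; 42 = 6·7 + 0 → 7
gcd(7, 238): 238 = 34·7 + 0 → 7
gcd(7, 3731): 3731 = 533·7 + 0 → 7

7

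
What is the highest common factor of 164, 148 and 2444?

gcd(164, 148): 164 = 1·148 + 16; 148 = 9·16 + 4; 16 = 4·4 + 0 → 4
gcd(4, 2444): 2444 = 611·4 + 0 → 4

4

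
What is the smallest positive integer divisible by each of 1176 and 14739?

1176 = 2³ · 3 · 7²; 14739 = 3 · 17³
max exponents: 2³ · 3 · 7² · 17³ = 5777688

5777688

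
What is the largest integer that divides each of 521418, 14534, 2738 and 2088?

2

521418 = 2 · 3 · 43² · 47; 14534 = 2 · 13² · 43; 2738 = 2 · 37²; 2088 = 2³ · 3² · 29
gcd takes min exponent of each prime: 2 = 2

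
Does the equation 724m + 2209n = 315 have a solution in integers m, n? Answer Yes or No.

Yes

gcd(724, 2209): 2209 = 3·724 + 37; 724 = 19·37 + 21; 37 = 1·21 + 16; 21 = 1·16 + 5; 16 = 3·5 + 1; 5 = 5·1 + 0 → 1
1 divides 315, so a solution exists.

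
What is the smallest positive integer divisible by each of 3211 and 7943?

3211 = 13² · 19; 7943 = 13² · 47
max exponents: 13² · 19 · 47 = 150917

150917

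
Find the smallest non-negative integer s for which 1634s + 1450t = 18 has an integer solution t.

402

Reduce mod 1450: 1634s ≡ 18 (mod 1450). With g = gcd(1634, 1450) = 2 dividing 18, divide through: 817s ≡ 9 (mod 725).
Since gcd(817, 725) = 1, s ≡ 9·(817)⁻¹ ≡ 402 (mod 725). Smallest non-negative: 402.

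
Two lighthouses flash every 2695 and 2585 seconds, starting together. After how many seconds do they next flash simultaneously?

gcd first: 2695 = 1·2585 + 110; 2585 = 23·110 + 55; 110 = 2·55 + 0 → gcd = 55
lcm = 2695·2585/gcd = 6966575/55 = 126665

126665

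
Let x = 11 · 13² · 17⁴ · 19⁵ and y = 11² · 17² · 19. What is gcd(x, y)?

min exponent per shared prime: 11 · 17² · 19 = 60401

60401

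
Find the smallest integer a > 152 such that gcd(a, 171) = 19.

171 = 19·9. Any a with gcd(a, 171) = 19 is a multiple of 19, say 19s, with s coprime to 9.
Need s > 152/19, so s ≥ 9. First s ≥ 9 with gcd(s, 9) = 1 is s = 10. Thus a = 19·10 = 190.

190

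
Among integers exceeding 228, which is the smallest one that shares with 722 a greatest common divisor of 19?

247

722 = 19·38. Any t with gcd(t, 722) = 19 is a multiple of 19, say 19s, with s coprime to 38.
Need s > 228/19, so s ≥ 13. First s ≥ 13 with gcd(s, 38) = 1 is s = 13. Thus t = 19·13 = 247.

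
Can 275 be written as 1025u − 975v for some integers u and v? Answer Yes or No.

gcd(1025, 975): 1025 = 1·975 + 50; 975 = 19·50 + 25; 50 = 2·25 + 0 → 25
25 divides 275, so a solution exists.

Yes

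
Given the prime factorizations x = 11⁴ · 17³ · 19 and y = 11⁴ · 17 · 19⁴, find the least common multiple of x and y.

max exponent per prime: 11⁴ · 17³ · 19⁴ = 9374150215793

9374150215793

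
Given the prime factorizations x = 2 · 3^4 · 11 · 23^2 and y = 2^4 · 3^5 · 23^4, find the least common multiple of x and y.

max exponent per prime: 2^4 · 3^5 · 11 · 23^4 = 11968239888

11968239888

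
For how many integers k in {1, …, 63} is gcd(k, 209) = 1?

Prime factors of 209: 11, 19. Count integers ≤ 63 divisible by none of them.
By inclusion–exclusion: 63 − ⌊63/11⌋ − ⌊63/19⌋ + ⌊63/209⌋ = 55.

55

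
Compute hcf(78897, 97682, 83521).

289

gcd(78897, 97682): 97682 = 1·78897 + 18785; 78897 = 4·18785 + 3757; 18785 = 5·3757 + 0 → 3757
gcd(3757, 83521): 83521 = 22·3757 + 867; 3757 = 4·867 + 289; 867 = 3·289 + 0 → 289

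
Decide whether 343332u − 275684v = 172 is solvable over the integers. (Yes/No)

Yes

gcd(343332, 275684): 343332 = 1·275684 + 67648; 275684 = 4·67648 + 5092; 67648 = 13·5092 + 1452; 5092 = 3·1452 + 736; 1452 = 1·736 + 716; 736 = 1·716 + 20; 716 = 35·20 + 16; 20 = 1·16 + 4; 16 = 4·4 + 0 → 4
4 divides 172, so a solution exists.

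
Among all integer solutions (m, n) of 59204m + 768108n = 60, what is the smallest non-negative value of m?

72135

gcd(59204, 768108) = 4 (Euclid: 768108 = 12·59204 + 57660; 59204 = 1·57660 + 1544; 57660 = 37·1544 + 532; 1544 = 2·532 + 480; 532 = 1·480 + 52; 480 = 9·52 + 12; 52 = 4·12 + 4; 12 = 3·4 + 0), and 4 | 60.
Extended Euclid: 59204·(-59200) + 768108·(4563) = 4. Scale by 15: m₀ = -888000.
General solution m = m₀ + 192027t; reducing mod 192027 gives m = 72135 (and n = -5560).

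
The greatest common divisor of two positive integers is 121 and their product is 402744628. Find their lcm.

For any two positive integers, gcd × lcm equals their product. Hence lcm = 402744628 / 121 = 3328468.

3328468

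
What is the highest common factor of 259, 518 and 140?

7

gcd(259, 518): 518 = 2·259 + 0 → 259
gcd(259, 140): 259 = 1·140 + 119; 140 = 1·119 + 21; 119 = 5·21 + 14; 21 = 1·14 + 7; 14 = 2·7 + 0 → 7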